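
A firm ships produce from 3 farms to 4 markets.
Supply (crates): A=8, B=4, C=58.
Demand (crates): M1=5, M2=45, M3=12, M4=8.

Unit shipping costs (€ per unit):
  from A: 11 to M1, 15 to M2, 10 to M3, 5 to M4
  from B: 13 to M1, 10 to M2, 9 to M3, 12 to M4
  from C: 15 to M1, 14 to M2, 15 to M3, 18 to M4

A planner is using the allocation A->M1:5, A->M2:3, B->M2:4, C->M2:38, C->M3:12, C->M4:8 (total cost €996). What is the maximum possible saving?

Current plan cost = 5·11 + 3·15 + 4·10 + 38·14 + 12·15 + 8·18 = €996.
Optimal plan:
  A→M4: 8 × €5 = €40
  B→M3: 4 × €9 = €36
  C→M1: 5 × €15 = €75
  C→M2: 45 × €14 = €630
  C→M3: 8 × €15 = €120
Optimal cost = €901.
Saving = 996 − 901 = €95.

95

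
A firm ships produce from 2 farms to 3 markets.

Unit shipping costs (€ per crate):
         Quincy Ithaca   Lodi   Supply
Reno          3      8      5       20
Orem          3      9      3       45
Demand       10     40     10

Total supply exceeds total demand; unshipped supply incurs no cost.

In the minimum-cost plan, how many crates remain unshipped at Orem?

5

An optimal plan:
  Reno→Ithaca: 20 × €8 = €160
  Orem→Quincy: 10 × €3 = €30
  Orem→Ithaca: 20 × €9 = €180
  Orem→Lodi: 10 × €3 = €30
Total cost = €400.
Orem ships 40 of its 45, leaving 5.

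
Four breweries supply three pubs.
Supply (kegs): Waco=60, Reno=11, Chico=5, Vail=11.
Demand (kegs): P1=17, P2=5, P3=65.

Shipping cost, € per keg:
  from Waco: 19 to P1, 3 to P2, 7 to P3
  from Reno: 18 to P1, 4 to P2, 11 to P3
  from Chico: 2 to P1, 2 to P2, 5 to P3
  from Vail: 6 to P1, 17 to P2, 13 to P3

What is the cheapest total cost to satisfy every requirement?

An optimal shipping plan:
  Waco–P3: 60 × €7 = €420
  Reno–P1: 1 × €18 = €18
  Reno–P2: 5 × €4 = €20
  Reno–P3: 5 × €11 = €55
  Chico–P1: 5 × €2 = €10
  Vail–P1: 11 × €6 = €66
Total = 420 + 18 + 20 + 55 + 10 + 66 = €589.
(Supply check: Waco ships 60; Reno ships 11; Chico ships 5; Vail ships 11.)

589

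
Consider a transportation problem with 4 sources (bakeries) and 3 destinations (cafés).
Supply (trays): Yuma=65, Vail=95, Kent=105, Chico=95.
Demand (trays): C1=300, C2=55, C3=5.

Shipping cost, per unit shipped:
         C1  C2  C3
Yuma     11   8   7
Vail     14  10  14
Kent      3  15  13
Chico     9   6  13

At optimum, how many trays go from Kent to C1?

Solving gives:
  Yuma–C1: 60 × 11 = 660
  Yuma–C3: 5 × 7 = 35
  Vail–C1: 40 × 14 = 560
  Vail–C2: 55 × 10 = 550
  Kent–C1: 105 × 3 = 315
  Chico–C1: 95 × 9 = 855
Total cost = 2975.
So Kent→C1 carries 105 trays.

105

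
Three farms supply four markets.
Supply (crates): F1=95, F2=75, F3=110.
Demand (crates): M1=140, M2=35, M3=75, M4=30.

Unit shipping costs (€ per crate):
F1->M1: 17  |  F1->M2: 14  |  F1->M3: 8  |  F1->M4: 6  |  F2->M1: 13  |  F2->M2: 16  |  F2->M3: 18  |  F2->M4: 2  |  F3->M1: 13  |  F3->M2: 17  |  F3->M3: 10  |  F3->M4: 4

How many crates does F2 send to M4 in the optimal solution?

Optimal shipments:
  F1->M2: 35 × €14 = €490
  F1->M3: 60 × €8 = €480
  F2->M1: 45 × €13 = €585
  F2->M4: 30 × €2 = €60
  F3->M1: 95 × €13 = €1235
  F3->M3: 15 × €10 = €150
Total cost = €3000.
So F2→M4 carries 30 crates.

30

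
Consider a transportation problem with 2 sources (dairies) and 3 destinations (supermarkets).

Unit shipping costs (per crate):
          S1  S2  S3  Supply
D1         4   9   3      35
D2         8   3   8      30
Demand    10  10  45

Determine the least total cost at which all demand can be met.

295

Optimal allocation:
  D1 to S3: 35 × 3 = 105
  D2 to S1: 10 × 8 = 80
  D2 to S2: 10 × 3 = 30
  D2 to S3: 10 × 8 = 80
Total = 105 + 80 + 30 + 80 = 295.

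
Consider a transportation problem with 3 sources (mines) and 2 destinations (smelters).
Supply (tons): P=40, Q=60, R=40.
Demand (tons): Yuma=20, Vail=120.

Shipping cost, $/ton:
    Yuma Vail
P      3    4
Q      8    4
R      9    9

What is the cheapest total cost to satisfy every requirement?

740

Optimal allocation:
  P->Yuma: 20 × $3 = $60
  P->Vail: 20 × $4 = $80
  Q->Vail: 60 × $4 = $240
  R->Vail: 40 × $9 = $360
Total = 60 + 80 + 240 + 360 = $740.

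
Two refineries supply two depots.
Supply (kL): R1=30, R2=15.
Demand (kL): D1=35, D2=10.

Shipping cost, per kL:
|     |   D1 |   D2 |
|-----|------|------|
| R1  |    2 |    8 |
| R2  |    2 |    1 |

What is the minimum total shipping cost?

80

A cheapest plan:
  R1–D1: 30 kL
  R2–D1: 5 kL
  R2–D2: 10 kL
Total cost = 80.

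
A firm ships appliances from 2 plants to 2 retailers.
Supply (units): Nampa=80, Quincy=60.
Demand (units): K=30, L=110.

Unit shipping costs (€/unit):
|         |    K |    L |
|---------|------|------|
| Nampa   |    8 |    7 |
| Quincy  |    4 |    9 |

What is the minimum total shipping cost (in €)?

One minimum-cost allocation:
  Nampa to L: 80 × €7 = €560
  Quincy to K: 30 × €4 = €120
  Quincy to L: 30 × €9 = €270
Total = 560 + 120 + 270 = €950.
(Supply check: Nampa ships 80; Quincy ships 60.)

950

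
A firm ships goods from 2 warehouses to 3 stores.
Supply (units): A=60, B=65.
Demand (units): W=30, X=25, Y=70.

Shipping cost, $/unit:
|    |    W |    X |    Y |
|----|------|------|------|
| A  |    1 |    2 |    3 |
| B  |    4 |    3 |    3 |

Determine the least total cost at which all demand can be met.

One minimum-cost allocation:
  A->W: 30 units
  A->X: 25 units
  A->Y: 5 units
  B->Y: 65 units
Total cost = $290.
(Supply check: A ships 60; B ships 65.)

290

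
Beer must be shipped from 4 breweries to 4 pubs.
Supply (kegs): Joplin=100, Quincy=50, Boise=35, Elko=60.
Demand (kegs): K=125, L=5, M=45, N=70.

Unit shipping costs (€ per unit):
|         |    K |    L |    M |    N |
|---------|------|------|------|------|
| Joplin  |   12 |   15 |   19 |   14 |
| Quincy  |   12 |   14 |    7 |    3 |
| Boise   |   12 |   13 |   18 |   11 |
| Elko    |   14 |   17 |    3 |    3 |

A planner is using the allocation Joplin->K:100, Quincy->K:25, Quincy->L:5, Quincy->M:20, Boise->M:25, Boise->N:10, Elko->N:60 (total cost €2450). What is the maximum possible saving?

Current plan cost = 100·12 + 25·12 + 5·14 + 20·7 + 25·18 + 10·11 + 60·3 = €2450.
Optimal plan:
  Joplin→K: 100 × €12 = €1200
  Quincy→N: 50 × €3 = €150
  Boise→K: 25 × €12 = €300
  Boise→L: 5 × €13 = €65
  Boise→N: 5 × €11 = €55
  Elko→M: 45 × €3 = €135
  Elko→N: 15 × €3 = €45
Optimal cost = €1950.
Saving = 2450 − 1950 = €500.

500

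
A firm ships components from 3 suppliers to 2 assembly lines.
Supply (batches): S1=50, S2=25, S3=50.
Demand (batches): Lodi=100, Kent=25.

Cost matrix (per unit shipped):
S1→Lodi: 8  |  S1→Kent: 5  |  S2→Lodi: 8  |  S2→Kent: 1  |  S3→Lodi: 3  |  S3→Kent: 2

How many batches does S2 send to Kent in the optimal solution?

Optimal shipments:
  S1->Lodi: 50 batches
  S2->Kent: 25 batches
  S3->Lodi: 50 batches
Total cost = 575.
So S2→Kent carries 25 batches.

25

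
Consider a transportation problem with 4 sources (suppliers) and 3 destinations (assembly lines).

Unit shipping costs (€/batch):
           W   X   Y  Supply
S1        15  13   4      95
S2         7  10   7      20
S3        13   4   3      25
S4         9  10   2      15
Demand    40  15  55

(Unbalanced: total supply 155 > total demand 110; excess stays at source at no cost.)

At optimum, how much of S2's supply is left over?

0

An optimal plan:
  S1 to Y: 50 batches
  S2 to W: 20 batches
  S3 to W: 5 batches
  S3 to X: 15 batches
  S3 to Y: 5 batches
  S4 to W: 15 batches
Total cost = €615.
S2 ships 20 of its 20, leaving 0.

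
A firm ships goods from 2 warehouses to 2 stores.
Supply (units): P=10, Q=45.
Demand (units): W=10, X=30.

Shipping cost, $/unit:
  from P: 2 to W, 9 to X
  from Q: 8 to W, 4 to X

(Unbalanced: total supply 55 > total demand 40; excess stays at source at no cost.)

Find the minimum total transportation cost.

140

One minimum-cost allocation:
  P–W: 10 × $2 = $20
  Q–X: 30 × $4 = $120
Total = 20 + 120 = $140.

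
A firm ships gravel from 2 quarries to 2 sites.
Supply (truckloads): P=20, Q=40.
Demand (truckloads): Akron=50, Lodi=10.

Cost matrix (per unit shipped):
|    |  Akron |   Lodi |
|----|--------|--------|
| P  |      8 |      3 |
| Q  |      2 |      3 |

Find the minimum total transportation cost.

190

A cheapest plan:
  P–Akron: 10 × 8 = 80
  P–Lodi: 10 × 3 = 30
  Q–Akron: 40 × 2 = 80
Total = 80 + 30 + 80 = 190.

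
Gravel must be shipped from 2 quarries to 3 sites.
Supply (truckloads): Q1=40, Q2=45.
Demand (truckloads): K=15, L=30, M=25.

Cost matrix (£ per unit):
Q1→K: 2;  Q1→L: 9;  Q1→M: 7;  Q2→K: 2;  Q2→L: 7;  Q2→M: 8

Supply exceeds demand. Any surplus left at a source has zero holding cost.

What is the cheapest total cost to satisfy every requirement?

415

An optimal shipping plan:
  Q1 to K: 15 × £2 = £30
  Q1 to M: 25 × £7 = £175
  Q2 to L: 30 × £7 = £210
Total = 30 + 175 + 210 = £415.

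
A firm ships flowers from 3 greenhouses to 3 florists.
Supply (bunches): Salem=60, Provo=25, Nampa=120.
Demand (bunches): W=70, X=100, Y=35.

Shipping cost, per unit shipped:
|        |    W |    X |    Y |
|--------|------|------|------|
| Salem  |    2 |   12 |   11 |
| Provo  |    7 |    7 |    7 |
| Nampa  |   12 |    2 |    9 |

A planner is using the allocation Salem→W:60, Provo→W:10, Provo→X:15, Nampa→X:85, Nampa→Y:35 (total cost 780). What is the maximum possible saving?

105

Current plan cost = 60·2 + 10·7 + 15·7 + 85·2 + 35·9 = 780.
Optimal plan:
  Salem→W: 60 bunches
  Provo→W: 10 bunches
  Provo→Y: 15 bunches
  Nampa→X: 100 bunches
  Nampa→Y: 20 bunches
Optimal cost = 675.
Saving = 780 − 675 = 105.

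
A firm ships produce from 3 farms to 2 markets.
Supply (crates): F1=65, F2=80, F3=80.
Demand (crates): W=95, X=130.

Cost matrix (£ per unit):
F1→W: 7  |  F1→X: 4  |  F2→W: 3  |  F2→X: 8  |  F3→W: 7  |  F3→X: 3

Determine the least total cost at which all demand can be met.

785

A cheapest plan:
  F1 to W: 15 × £7 = £105
  F1 to X: 50 × £4 = £200
  F2 to W: 80 × £3 = £240
  F3 to X: 80 × £3 = £240
Total = 105 + 200 + 240 + 240 = £785.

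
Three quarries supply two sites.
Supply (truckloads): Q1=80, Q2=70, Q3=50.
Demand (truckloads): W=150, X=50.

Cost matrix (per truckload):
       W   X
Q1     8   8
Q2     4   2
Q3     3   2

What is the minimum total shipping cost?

Optimal allocation:
  Q1 to W: 80 truckloads
  Q2 to W: 20 truckloads
  Q2 to X: 50 truckloads
  Q3 to W: 50 truckloads
Total cost = 970.

970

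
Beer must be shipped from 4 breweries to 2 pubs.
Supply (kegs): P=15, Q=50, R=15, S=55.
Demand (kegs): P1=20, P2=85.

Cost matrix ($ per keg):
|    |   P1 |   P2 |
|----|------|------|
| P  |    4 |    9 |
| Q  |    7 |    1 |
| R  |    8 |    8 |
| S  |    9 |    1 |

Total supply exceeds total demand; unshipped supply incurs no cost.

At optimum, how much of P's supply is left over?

An optimal plan:
  P→P1: 15 × $4 = $60
  Q→P1: 5 × $7 = $35
  Q→P2: 45 × $1 = $45
  S→P2: 40 × $1 = $40
Total cost = $180.
P ships 15 of its 15, leaving 0.

0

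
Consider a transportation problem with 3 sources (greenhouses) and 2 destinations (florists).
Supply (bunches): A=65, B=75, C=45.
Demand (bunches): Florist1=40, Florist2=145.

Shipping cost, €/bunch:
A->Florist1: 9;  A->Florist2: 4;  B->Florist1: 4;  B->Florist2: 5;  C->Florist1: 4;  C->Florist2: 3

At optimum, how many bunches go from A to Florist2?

65

Solving gives:
  A->Florist2: 65 × €4 = €260
  B->Florist1: 40 × €4 = €160
  B->Florist2: 35 × €5 = €175
  C->Florist2: 45 × €3 = €135
Total cost = €730.
So A→Florist2 carries 65 bunches.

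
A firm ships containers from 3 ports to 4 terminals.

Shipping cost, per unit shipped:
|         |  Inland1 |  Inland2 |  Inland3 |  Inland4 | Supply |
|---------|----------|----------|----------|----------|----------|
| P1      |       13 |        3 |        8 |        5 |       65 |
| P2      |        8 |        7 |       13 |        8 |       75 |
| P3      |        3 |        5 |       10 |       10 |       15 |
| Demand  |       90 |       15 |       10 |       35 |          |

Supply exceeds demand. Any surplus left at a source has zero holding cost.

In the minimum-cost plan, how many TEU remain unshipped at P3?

0

An optimal plan:
  P1 to Inland2: 15 × 3 = 45
  P1 to Inland3: 10 × 8 = 80
  P1 to Inland4: 35 × 5 = 175
  P2 to Inland1: 75 × 8 = 600
  P3 to Inland1: 15 × 3 = 45
Total cost = 945.
P3 ships 15 of its 15, leaving 0.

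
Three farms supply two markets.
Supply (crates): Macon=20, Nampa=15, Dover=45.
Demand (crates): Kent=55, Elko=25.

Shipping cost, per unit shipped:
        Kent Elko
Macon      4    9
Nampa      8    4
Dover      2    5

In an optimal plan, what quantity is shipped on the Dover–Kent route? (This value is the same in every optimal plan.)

Solving gives:
  Macon->Kent: 20 crates
  Nampa->Elko: 15 crates
  Dover->Kent: 35 crates
  Dover->Elko: 10 crates
Total cost = 260.
So Dover→Kent carries 35 crates.

35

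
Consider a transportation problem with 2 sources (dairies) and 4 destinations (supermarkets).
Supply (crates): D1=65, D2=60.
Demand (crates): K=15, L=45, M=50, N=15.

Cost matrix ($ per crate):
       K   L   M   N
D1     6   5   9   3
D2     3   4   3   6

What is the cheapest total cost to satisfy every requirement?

One minimum-cost allocation:
  D1→K: 5 crates
  D1→L: 45 crates
  D1→N: 15 crates
  D2→K: 10 crates
  D2→M: 50 crates
Total cost = $480.
(Supply check: D1 ships 65; D2 ships 60.)

480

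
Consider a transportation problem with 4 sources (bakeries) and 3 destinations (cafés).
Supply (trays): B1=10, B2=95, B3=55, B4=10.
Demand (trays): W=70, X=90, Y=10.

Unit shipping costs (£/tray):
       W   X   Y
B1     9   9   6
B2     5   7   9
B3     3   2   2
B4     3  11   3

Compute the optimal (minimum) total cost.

One minimum-cost allocation:
  B1 to Y: 10 × £6 = £60
  B2 to W: 60 × £5 = £300
  B2 to X: 35 × £7 = £245
  B3 to X: 55 × £2 = £110
  B4 to W: 10 × £3 = £30
Total = 60 + 300 + 245 + 110 + 30 = £745.

745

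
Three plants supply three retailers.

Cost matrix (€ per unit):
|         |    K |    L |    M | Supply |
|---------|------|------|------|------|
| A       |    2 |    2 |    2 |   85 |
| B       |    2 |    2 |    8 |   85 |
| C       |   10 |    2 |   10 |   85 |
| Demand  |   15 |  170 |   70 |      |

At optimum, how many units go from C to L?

85

Solving gives:
  A->L: 15 × €2 = €30
  A->M: 70 × €2 = €140
  B->K: 15 × €2 = €30
  B->L: 70 × €2 = €140
  C->L: 85 × €2 = €170
Total cost = €510.
So C→L carries 85 units.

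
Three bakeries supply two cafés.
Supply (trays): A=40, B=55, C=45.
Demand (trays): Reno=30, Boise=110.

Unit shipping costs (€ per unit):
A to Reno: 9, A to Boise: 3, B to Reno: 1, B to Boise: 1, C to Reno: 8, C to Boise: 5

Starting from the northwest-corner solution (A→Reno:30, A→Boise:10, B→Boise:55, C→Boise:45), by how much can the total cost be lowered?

180

Current plan cost = 30·9 + 10·3 + 55·1 + 45·5 = €580.
Optimal plan:
  A–Boise: 40 trays
  B–Reno: 30 trays
  B–Boise: 25 trays
  C–Boise: 45 trays
Optimal cost = €400.
Saving = 580 − 400 = €180.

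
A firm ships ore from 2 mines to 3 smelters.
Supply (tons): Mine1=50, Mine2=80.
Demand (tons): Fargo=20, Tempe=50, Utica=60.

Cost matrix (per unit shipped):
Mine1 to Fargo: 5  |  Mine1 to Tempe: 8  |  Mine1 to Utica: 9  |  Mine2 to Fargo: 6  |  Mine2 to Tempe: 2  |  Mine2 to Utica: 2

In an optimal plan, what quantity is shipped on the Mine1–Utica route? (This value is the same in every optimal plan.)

The minimum-cost plan:
  Mine1->Fargo: 20 × 5 = 100
  Mine1->Tempe: 30 × 8 = 240
  Mine2->Tempe: 20 × 2 = 40
  Mine2->Utica: 60 × 2 = 120
Total cost = 500.
The route Mine1→Utica is not used.

0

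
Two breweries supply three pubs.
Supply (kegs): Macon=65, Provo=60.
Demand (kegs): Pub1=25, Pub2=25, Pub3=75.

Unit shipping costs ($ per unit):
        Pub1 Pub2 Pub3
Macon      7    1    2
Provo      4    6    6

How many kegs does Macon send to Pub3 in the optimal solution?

Solving gives:
  Macon–Pub2: 25 × $1 = $25
  Macon–Pub3: 40 × $2 = $80
  Provo–Pub1: 25 × $4 = $100
  Provo–Pub3: 35 × $6 = $210
Total cost = $415.
So Macon→Pub3 carries 40 kegs.

40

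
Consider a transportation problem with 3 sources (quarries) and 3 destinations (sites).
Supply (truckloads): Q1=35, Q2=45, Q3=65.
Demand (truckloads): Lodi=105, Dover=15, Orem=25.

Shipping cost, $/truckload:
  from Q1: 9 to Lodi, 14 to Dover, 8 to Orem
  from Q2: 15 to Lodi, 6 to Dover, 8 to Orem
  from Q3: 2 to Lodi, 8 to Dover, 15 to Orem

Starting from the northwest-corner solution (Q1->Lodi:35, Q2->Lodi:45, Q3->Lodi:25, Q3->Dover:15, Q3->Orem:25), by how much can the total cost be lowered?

725

Current plan cost = 35·9 + 45·15 + 25·2 + 15·8 + 25·15 = $1535.
Optimal plan:
  Q1->Lodi: 35 × $9 = $315
  Q2->Lodi: 5 × $15 = $75
  Q2->Dover: 15 × $6 = $90
  Q2->Orem: 25 × $8 = $200
  Q3->Lodi: 65 × $2 = $130
Optimal cost = $810.
Saving = 1535 − 810 = $725.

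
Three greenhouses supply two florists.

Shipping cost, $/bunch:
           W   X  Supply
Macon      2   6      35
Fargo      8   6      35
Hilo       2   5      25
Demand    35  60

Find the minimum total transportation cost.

405

An optimal shipping plan:
  Macon–W: 35 × $2 = $70
  Fargo–X: 35 × $6 = $210
  Hilo–X: 25 × $5 = $125
Total = 70 + 210 + 125 = $405.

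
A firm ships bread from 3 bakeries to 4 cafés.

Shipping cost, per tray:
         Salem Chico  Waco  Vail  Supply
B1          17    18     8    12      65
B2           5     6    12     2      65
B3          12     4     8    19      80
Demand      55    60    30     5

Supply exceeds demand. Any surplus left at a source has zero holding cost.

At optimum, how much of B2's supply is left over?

5

Minimum-cost shipments:
  B1->Waco: 30 trays
  B2->Salem: 55 trays
  B2->Vail: 5 trays
  B3->Chico: 60 trays
Total cost = 765.
B2 ships 60 of its 65, leaving 5.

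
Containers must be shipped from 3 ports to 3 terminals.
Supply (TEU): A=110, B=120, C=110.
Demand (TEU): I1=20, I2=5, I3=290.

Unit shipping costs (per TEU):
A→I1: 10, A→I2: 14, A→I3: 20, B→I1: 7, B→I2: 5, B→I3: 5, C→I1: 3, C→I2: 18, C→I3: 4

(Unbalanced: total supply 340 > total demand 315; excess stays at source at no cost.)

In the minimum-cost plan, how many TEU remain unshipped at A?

25

An optimal plan:
  A->I1: 20 × 10 = 200
  A->I2: 5 × 14 = 70
  A->I3: 60 × 20 = 1200
  B->I3: 120 × 5 = 600
  C->I3: 110 × 4 = 440
Total cost = 2510.
A ships 85 of its 110, leaving 25.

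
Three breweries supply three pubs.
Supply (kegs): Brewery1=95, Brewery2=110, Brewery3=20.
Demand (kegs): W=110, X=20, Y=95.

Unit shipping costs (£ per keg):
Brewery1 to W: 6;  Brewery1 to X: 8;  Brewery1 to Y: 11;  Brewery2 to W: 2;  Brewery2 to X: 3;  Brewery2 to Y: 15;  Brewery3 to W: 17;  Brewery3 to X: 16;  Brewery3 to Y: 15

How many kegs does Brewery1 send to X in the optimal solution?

Solving gives:
  Brewery1→W: 20 × £6 = £120
  Brewery1→Y: 75 × £11 = £825
  Brewery2→W: 90 × £2 = £180
  Brewery2→X: 20 × £3 = £60
  Brewery3→Y: 20 × £15 = £300
Total cost = £1485.
The route Brewery1→X is not used.

0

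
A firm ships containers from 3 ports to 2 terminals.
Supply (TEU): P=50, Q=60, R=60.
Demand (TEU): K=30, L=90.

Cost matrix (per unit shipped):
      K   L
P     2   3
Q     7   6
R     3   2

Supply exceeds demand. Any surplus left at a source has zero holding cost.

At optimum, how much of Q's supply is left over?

An optimal plan:
  P→K: 30 × 2 = 60
  P→L: 20 × 3 = 60
  Q→L: 10 × 6 = 60
  R→L: 60 × 2 = 120
Total cost = 300.
Q ships 10 of its 60, leaving 50.

50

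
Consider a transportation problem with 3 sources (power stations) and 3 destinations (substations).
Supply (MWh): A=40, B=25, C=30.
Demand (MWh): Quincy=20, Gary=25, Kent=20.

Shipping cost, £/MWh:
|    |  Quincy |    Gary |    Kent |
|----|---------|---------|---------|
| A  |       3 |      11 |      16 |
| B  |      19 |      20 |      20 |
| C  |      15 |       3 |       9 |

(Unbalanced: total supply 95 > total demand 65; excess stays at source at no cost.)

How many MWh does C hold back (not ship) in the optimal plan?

Minimum-cost shipments:
  A–Quincy: 20 × £3 = £60
  A–Kent: 15 × £16 = £240
  C–Gary: 25 × £3 = £75
  C–Kent: 5 × £9 = £45
Total cost = £420.
C ships 30 of its 30, leaving 0.

0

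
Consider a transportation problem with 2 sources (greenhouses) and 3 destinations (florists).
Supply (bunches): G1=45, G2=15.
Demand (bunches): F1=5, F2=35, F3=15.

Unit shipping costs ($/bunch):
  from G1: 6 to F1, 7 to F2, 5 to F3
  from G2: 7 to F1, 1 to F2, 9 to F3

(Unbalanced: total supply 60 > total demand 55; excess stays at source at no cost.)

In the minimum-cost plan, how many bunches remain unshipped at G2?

0

An optimal plan:
  G1–F1: 5 × $6 = $30
  G1–F2: 20 × $7 = $140
  G1–F3: 15 × $5 = $75
  G2–F2: 15 × $1 = $15
Total cost = $260.
G2 ships 15 of its 15, leaving 0.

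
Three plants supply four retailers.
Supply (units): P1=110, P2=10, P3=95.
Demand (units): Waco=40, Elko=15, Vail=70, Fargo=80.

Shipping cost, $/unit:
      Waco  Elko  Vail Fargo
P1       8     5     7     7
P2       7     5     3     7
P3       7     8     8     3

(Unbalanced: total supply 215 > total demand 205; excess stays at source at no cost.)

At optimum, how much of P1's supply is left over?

An optimal plan:
  P1->Waco: 25 units
  P1->Elko: 15 units
  P1->Vail: 60 units
  P2->Vail: 10 units
  P3->Waco: 15 units
  P3->Fargo: 80 units
Total cost = $1070.
P1 ships 100 of its 110, leaving 10.

10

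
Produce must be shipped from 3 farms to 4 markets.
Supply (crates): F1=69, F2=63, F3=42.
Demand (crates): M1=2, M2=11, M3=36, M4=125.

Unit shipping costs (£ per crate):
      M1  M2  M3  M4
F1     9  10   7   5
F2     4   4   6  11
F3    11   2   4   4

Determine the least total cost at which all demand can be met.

935

Optimal allocation:
  F1 to M4: 69 × £5 = £345
  F2 to M1: 2 × £4 = £8
  F2 to M2: 11 × £4 = £44
  F2 to M3: 36 × £6 = £216
  F2 to M4: 14 × £11 = £154
  F3 to M4: 42 × £4 = £168
Total = 345 + 8 + 44 + 216 + 154 + 168 = £935.
(Supply check: F1 ships 69; F2 ships 63; F3 ships 42.)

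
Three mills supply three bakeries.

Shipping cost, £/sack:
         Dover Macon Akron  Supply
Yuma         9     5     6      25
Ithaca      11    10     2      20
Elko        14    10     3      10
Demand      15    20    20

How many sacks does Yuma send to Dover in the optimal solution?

Optimal shipments:
  Yuma->Dover: 5 sacks
  Yuma->Macon: 20 sacks
  Ithaca->Dover: 10 sacks
  Ithaca->Akron: 10 sacks
  Elko->Akron: 10 sacks
Total cost = £305.
So Yuma→Dover carries 5 sacks.

5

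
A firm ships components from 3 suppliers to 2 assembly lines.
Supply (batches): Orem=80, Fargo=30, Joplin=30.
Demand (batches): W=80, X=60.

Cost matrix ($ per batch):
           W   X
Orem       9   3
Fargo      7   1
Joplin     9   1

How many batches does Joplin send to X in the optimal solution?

30

Optimal shipments:
  Orem–W: 50 × $9 = $450
  Orem–X: 30 × $3 = $90
  Fargo–W: 30 × $7 = $210
  Joplin–X: 30 × $1 = $30
Total cost = $780.
So Joplin→X carries 30 batches.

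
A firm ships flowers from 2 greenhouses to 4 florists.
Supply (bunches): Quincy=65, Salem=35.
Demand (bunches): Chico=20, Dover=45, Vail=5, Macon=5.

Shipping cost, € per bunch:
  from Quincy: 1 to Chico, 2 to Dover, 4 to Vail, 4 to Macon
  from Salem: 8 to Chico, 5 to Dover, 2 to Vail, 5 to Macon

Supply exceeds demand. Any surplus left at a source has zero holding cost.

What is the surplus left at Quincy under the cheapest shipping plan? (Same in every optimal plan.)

0

An optimal plan:
  Quincy→Chico: 20 × €1 = €20
  Quincy→Dover: 45 × €2 = €90
  Salem→Vail: 5 × €2 = €10
  Salem→Macon: 5 × €5 = €25
Total cost = €145.
Quincy ships 65 of its 65, leaving 0.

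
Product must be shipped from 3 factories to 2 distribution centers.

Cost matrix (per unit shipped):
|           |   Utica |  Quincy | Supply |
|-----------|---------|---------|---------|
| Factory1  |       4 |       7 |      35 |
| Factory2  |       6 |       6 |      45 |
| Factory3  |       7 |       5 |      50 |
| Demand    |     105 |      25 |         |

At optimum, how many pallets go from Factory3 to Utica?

Solving gives:
  Factory1->Utica: 35 × 4 = 140
  Factory2->Utica: 45 × 6 = 270
  Factory3->Utica: 25 × 7 = 175
  Factory3->Quincy: 25 × 5 = 125
Total cost = 710.
So Factory3→Utica carries 25 pallets.

25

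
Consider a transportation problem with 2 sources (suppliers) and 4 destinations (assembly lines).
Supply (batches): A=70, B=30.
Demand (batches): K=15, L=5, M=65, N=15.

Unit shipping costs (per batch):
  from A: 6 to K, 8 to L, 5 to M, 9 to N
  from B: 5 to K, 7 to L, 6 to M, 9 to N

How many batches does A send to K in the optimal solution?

0

Solving gives:
  A to M: 65 batches
  A to N: 5 batches
  B to K: 15 batches
  B to L: 5 batches
  B to N: 10 batches
Total cost = 570.
The route A→K is not used.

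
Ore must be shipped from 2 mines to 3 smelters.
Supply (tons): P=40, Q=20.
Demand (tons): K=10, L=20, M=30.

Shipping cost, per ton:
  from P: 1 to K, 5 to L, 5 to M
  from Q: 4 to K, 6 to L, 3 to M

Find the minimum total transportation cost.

Optimal allocation:
  P->K: 10 tons
  P->L: 20 tons
  P->M: 10 tons
  Q->M: 20 tons
Total cost = 220.
(Supply check: P ships 40; Q ships 20.)

220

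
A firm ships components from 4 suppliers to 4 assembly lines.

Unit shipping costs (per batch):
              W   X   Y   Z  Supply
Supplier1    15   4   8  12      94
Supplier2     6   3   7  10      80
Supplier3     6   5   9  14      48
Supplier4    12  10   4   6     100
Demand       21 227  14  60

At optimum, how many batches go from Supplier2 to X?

80

Optimal shipments:
  Supplier1 to X: 94 × 4 = 376
  Supplier2 to X: 80 × 3 = 240
  Supplier3 to W: 21 × 6 = 126
  Supplier3 to X: 27 × 5 = 135
  Supplier4 to X: 26 × 10 = 260
  Supplier4 to Y: 14 × 4 = 56
  Supplier4 to Z: 60 × 6 = 360
Total cost = 1553.
So Supplier2→X carries 80 batches.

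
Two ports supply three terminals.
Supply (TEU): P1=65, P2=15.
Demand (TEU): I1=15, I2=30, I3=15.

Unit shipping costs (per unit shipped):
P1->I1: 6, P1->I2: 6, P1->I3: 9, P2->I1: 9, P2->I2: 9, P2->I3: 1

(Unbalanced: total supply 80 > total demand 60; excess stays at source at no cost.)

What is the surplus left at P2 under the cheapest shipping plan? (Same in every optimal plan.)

An optimal plan:
  P1->I1: 15 × 6 = 90
  P1->I2: 30 × 6 = 180
  P2->I3: 15 × 1 = 15
Total cost = 285.
P2 ships 15 of its 15, leaving 0.

0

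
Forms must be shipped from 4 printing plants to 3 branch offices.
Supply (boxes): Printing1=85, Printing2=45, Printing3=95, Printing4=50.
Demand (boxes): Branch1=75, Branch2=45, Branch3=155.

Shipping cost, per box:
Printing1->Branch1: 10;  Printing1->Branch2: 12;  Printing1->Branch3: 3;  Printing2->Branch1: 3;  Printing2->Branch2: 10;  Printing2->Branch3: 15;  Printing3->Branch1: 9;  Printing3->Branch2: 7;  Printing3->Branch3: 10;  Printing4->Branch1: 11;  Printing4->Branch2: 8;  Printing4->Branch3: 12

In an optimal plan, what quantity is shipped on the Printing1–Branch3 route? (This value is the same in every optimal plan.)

The minimum-cost plan:
  Printing1->Branch3: 85 × 3 = 255
  Printing2->Branch1: 45 × 3 = 135
  Printing3->Branch1: 30 × 9 = 270
  Printing3->Branch3: 65 × 10 = 650
  Printing4->Branch2: 45 × 8 = 360
  Printing4->Branch3: 5 × 12 = 60
Total cost = 1730.
So Printing1→Branch3 carries 85 boxes.

85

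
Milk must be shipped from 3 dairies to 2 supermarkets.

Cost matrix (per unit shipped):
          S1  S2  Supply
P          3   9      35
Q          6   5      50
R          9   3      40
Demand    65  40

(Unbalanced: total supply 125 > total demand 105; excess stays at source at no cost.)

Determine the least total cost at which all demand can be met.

405

A cheapest plan:
  P→S1: 35 × 3 = 105
  Q→S1: 30 × 6 = 180
  R→S2: 40 × 3 = 120
Total = 105 + 180 + 120 = 405.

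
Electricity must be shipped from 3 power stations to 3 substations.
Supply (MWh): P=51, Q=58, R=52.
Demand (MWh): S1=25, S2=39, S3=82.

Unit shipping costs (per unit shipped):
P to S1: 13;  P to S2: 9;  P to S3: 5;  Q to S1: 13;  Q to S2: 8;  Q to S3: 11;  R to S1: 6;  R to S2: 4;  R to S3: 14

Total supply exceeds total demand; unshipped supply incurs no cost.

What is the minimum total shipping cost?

Optimal allocation:
  P→S3: 51 MWh
  Q→S2: 12 MWh
  Q→S3: 31 MWh
  R→S1: 25 MWh
  R→S2: 27 MWh
Total cost = 950.
(Supply check: P ships 51; Q ships 43; R ships 52.)

950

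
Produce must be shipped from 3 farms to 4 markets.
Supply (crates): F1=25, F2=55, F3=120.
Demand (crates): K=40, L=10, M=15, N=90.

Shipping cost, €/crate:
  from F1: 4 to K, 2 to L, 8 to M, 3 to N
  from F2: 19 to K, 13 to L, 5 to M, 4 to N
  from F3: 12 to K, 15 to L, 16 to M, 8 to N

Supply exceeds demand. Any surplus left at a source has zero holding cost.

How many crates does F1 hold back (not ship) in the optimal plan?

An optimal plan:
  F1–K: 15 × €4 = €60
  F1–L: 10 × €2 = €20
  F2–M: 15 × €5 = €75
  F2–N: 40 × €4 = €160
  F3–K: 25 × €12 = €300
  F3–N: 50 × €8 = €400
Total cost = €1015.
F1 ships 25 of its 25, leaving 0.

0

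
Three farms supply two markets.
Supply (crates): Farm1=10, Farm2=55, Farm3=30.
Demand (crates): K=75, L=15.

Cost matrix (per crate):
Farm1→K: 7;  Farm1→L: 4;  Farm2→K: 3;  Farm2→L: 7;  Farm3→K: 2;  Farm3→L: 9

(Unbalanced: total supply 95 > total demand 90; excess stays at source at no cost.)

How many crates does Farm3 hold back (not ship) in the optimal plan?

Minimum-cost shipments:
  Farm1→L: 10 crates
  Farm2→K: 45 crates
  Farm2→L: 5 crates
  Farm3→K: 30 crates
Total cost = 270.
Farm3 ships 30 of its 30, leaving 0.

0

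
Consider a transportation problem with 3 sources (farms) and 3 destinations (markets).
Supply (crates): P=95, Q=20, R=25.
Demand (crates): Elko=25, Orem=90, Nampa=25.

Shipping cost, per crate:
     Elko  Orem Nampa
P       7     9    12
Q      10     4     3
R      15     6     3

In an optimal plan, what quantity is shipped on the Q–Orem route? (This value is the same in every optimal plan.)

The minimum-cost plan:
  P->Elko: 25 × 7 = 175
  P->Orem: 70 × 9 = 630
  Q->Orem: 20 × 4 = 80
  R->Nampa: 25 × 3 = 75
Total cost = 960.
So Q→Orem carries 20 crates.

20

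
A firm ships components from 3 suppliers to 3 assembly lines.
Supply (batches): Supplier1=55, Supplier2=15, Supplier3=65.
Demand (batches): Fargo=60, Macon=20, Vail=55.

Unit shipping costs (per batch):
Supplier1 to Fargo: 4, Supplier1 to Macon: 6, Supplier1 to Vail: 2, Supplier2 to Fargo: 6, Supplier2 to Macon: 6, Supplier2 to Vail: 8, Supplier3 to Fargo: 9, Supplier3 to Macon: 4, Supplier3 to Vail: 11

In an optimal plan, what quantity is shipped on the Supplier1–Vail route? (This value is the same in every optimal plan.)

Optimal shipments:
  Supplier1→Vail: 55 × 2 = 110
  Supplier2→Fargo: 15 × 6 = 90
  Supplier3→Fargo: 45 × 9 = 405
  Supplier3→Macon: 20 × 4 = 80
Total cost = 685.
So Supplier1→Vail carries 55 batches.

55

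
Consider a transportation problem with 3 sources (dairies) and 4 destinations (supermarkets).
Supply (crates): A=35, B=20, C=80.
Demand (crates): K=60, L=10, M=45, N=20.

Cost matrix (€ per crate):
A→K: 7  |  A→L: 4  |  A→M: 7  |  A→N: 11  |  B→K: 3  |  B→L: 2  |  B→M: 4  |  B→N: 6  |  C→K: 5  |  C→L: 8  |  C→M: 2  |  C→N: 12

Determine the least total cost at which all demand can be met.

An optimal shipping plan:
  A–K: 25 × €7 = €175
  A–L: 10 × €4 = €40
  B–N: 20 × €6 = €120
  C–K: 35 × €5 = €175
  C–M: 45 × €2 = €90
Total = 175 + 40 + 120 + 175 + 90 = €600.

600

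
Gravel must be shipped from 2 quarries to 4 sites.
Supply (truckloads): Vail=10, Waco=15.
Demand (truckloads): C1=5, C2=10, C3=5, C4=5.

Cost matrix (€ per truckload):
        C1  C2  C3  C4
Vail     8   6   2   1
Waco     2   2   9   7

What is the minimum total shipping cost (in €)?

An optimal shipping plan:
  Vail–C3: 5 × €2 = €10
  Vail–C4: 5 × €1 = €5
  Waco–C1: 5 × €2 = €10
  Waco–C2: 10 × €2 = €20
Total = 10 + 5 + 10 + 20 = €45.
(Supply check: Vail ships 10; Waco ships 15.)

45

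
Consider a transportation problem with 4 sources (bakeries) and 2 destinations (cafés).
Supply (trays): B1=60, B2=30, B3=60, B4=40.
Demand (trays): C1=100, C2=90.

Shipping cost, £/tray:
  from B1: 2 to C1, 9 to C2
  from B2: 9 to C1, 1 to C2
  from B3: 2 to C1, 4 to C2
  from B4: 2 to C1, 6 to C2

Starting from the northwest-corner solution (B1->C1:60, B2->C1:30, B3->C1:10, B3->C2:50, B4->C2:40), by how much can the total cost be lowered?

Current plan cost = 60·2 + 30·9 + 10·2 + 50·4 + 40·6 = £850.
Optimal plan:
  B1 to C1: 60 × £2 = £120
  B2 to C2: 30 × £1 = £30
  B3 to C2: 60 × £4 = £240
  B4 to C1: 40 × £2 = £80
Optimal cost = £470.
Saving = 850 − 470 = £380.

380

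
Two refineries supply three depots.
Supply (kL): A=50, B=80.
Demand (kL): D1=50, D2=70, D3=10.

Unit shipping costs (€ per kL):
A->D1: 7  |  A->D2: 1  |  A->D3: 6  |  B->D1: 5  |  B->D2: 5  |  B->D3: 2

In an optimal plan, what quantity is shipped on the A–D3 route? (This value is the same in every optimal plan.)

0

Solving gives:
  A to D2: 50 × €1 = €50
  B to D1: 50 × €5 = €250
  B to D2: 20 × €5 = €100
  B to D3: 10 × €2 = €20
Total cost = €420.
The route A→D3 is not used.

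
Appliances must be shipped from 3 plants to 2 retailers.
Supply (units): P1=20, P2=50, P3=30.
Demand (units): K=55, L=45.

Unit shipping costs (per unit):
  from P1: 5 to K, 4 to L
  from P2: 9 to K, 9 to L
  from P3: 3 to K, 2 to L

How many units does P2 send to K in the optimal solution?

Optimal shipments:
  P1 to K: 5 units
  P1 to L: 15 units
  P2 to K: 50 units
  P3 to L: 30 units
Total cost = 595.
So P2→K carries 50 units.

50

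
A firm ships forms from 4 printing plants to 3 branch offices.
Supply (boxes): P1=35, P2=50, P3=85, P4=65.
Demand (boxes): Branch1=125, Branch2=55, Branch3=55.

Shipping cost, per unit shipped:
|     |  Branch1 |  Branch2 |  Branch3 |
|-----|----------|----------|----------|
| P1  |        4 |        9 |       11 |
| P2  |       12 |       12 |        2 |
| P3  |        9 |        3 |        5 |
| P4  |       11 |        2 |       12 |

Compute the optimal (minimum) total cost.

1205

Optimal allocation:
  P1 to Branch1: 35 × 4 = 140
  P2 to Branch3: 50 × 2 = 100
  P3 to Branch1: 80 × 9 = 720
  P3 to Branch3: 5 × 5 = 25
  P4 to Branch1: 10 × 11 = 110
  P4 to Branch2: 55 × 2 = 110
Total = 140 + 100 + 720 + 25 + 110 + 110 = 1205.
(Supply check: P1 ships 35; P2 ships 50; P3 ships 85; P4 ships 65.)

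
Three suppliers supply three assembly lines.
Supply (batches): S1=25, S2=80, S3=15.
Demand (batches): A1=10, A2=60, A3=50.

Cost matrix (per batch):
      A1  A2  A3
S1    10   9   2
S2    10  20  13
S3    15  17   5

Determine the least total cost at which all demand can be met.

1555

Optimal allocation:
  S1→A2: 25 batches
  S2→A1: 10 batches
  S2→A2: 35 batches
  S2→A3: 35 batches
  S3→A3: 15 batches
Total cost = 1555.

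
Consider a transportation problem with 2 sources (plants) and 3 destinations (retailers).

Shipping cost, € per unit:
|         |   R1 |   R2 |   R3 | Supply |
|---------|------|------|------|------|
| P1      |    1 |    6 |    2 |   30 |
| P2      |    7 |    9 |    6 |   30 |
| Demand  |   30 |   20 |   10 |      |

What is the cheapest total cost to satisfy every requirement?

Optimal allocation:
  P1->R1: 30 × €1 = €30
  P2->R2: 20 × €9 = €180
  P2->R3: 10 × €6 = €60
Total = 30 + 180 + 60 = €270.

270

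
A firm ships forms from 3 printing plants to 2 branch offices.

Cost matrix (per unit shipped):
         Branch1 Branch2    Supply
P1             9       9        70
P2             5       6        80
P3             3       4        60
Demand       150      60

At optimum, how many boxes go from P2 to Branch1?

The minimum-cost plan:
  P1->Branch1: 10 boxes
  P1->Branch2: 60 boxes
  P2->Branch1: 80 boxes
  P3->Branch1: 60 boxes
Total cost = 1210.
So P2→Branch1 carries 80 boxes.

80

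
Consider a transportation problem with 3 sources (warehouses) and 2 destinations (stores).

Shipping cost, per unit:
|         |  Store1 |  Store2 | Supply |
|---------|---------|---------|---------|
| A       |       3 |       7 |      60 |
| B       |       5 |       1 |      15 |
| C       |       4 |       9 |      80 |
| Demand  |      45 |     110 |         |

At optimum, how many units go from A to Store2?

Solving gives:
  A→Store2: 60 × 7 = 420
  B→Store2: 15 × 1 = 15
  C→Store1: 45 × 4 = 180
  C→Store2: 35 × 9 = 315
Total cost = 930.
So A→Store2 carries 60 units.

60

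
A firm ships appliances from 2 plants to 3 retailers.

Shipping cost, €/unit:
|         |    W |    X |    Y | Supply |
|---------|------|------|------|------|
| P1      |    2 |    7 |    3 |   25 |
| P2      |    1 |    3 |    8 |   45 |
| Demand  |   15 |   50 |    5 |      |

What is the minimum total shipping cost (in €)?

A cheapest plan:
  P1->W: 15 units
  P1->X: 5 units
  P1->Y: 5 units
  P2->X: 45 units
Total cost = €215.

215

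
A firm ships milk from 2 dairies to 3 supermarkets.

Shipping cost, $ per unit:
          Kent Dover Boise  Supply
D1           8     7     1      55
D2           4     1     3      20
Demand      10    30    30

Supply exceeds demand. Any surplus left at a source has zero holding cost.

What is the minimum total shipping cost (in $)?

An optimal shipping plan:
  D1 to Kent: 10 × $8 = $80
  D1 to Dover: 10 × $7 = $70
  D1 to Boise: 30 × $1 = $30
  D2 to Dover: 20 × $1 = $20
Total = 80 + 70 + 30 + 20 = $200.
(Supply check: D1 ships 50; D2 ships 20.)

200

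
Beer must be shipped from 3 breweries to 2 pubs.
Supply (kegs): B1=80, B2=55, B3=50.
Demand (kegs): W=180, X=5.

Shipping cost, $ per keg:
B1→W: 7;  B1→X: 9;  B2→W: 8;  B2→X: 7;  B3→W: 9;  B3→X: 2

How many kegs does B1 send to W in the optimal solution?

80

The minimum-cost plan:
  B1→W: 80 kegs
  B2→W: 55 kegs
  B3→W: 45 kegs
  B3→X: 5 kegs
Total cost = $1415.
So B1→W carries 80 kegs.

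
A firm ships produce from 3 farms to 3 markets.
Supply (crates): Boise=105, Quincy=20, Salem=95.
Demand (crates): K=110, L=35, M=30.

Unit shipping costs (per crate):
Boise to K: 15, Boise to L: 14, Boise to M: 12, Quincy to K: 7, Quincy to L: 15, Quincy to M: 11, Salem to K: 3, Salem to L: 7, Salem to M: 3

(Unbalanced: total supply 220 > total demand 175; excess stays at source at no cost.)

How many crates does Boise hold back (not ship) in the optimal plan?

An optimal plan:
  Boise→L: 35 crates
  Boise→M: 25 crates
  Quincy→K: 20 crates
  Salem→K: 90 crates
  Salem→M: 5 crates
Total cost = 1215.
Boise ships 60 of its 105, leaving 45.

45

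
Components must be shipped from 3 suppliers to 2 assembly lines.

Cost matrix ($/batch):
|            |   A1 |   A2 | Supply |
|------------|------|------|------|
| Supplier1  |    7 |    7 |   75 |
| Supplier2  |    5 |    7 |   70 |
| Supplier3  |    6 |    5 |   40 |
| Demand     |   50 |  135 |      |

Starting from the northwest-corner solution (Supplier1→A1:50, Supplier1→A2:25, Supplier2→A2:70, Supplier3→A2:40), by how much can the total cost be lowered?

Current plan cost = 50·7 + 25·7 + 70·7 + 40·5 = $1215.
Optimal plan:
  Supplier1 to A2: 75 × $7 = $525
  Supplier2 to A1: 50 × $5 = $250
  Supplier2 to A2: 20 × $7 = $140
  Supplier3 to A2: 40 × $5 = $200
Optimal cost = $1115.
Saving = 1215 − 1115 = $100.

100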